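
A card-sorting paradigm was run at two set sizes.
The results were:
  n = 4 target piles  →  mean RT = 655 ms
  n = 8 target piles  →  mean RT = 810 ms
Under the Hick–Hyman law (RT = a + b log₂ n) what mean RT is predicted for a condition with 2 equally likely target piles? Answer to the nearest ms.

500 ms

Fit slope and intercept:
  b = (810 − 655) / (log₂ 8 − log₂ 4) = 155 / (3 − 2) = 155 ms/bit
  a = 655 − 155 × 2 = 345 ms
Then RT(2) = 345 + 155 × log₂ 2 = 345 + 155 × 1 ≈ 500.000 ms.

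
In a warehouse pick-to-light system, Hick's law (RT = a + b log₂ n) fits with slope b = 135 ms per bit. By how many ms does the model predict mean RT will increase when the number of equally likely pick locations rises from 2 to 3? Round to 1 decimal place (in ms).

Only the slope matters, since a is common to both: ΔRT = b·log₂(n₂/n₁).
log₂(3) − log₂(2) = 1.5850 − 1 = 0.5850.
ΔRT = 135 × 0.5850 = 78.970 ms.

79.0 ms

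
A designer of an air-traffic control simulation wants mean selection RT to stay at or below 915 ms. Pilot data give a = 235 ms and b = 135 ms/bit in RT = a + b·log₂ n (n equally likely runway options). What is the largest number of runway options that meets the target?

32

Information budget: (915 − 235)/135 = 5.0370 bits, so n ≤ 2^5.0370 = 32.832 → at most 32.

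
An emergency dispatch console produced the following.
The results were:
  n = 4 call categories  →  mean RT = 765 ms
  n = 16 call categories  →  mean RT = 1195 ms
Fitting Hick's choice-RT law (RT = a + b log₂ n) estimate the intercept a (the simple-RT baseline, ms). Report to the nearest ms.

335 ms

The slope on a log₂ axis is (1195 − 765) / (4 − 2) = 215 ms/bit.
Intercept: a = 765 − 215·log₂(4) = 335.000 ms.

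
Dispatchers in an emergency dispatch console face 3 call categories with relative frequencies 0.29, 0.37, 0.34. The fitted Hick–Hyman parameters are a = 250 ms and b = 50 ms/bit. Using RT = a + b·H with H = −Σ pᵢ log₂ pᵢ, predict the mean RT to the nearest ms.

329 ms

Entropy contributions −pᵢ log₂ pᵢ: 0.5179, 0.5307, 0.5292; sum H = 1.5778 bits.
RT = a + bH = 250 + 50·1.5778 = 328.89 ms.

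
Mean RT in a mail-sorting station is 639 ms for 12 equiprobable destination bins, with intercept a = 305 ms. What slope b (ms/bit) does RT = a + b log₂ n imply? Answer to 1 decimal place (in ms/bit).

93.2 ms/bit

b = (639 − 305) / log₂(12) = 334 / 3.5850 = 93.167 ms/bit.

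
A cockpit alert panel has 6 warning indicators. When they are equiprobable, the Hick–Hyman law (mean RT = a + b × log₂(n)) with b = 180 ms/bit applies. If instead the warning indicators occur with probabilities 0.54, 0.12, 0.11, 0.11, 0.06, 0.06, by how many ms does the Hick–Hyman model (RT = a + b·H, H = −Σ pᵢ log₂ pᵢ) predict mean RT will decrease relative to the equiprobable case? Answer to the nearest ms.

Equiprobable entropy H₀ = log₂ 6 = 2.5850 bits.
Skewed entropy H = −Σ pᵢ log₂ pᵢ = 2.0348 bits.
ΔRT = b·(H₀ − H) = 180 × 0.5502 = 99.04 ms.

99 ms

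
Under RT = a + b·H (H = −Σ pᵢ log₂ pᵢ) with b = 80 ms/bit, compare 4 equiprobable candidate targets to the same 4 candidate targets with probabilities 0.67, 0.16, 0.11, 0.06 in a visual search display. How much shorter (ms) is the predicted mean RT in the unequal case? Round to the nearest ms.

48 ms

The RT saving is b·ΔH. Equiprobable H₀ = log₂(4) = 2.0000 bits; with the given probabilities H = 1.4039 bits.
b·(H₀ − H) = 80 × (2.0000 − 1.4039) = 47.68 ms.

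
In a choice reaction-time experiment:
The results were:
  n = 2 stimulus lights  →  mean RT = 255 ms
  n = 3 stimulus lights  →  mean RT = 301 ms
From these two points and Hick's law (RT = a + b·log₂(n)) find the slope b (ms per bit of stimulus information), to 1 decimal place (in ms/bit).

78.6 ms/bit

b = (RT₂ − RT₁)/(log₂ n₂ − log₂ n₁) = (301 − 255)/(1.5850 − 1) = 78.638 ms/bit.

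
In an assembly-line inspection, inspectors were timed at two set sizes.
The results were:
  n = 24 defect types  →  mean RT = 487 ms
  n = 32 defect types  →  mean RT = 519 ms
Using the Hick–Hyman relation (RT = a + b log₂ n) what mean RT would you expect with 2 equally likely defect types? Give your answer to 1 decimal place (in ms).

Fit slope and intercept:
  b = (519 − 487) / (log₂ 32 − log₂ 24) = 32 / (5 − 4.5850) = 77.101 ms/bit
  a = 487 − 77.101 × 4.5850 = 133.493 ms
Then RT(2) = 133.493 + 77.101 × log₂ 2 = 133.493 + 77.101 × 1 ≈ 210.594 ms.

210.6 ms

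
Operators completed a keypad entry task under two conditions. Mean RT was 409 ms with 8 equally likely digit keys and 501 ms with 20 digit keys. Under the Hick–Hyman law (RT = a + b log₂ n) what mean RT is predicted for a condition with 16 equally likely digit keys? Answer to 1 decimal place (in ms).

Solve the two-equation system in a and b:
  b = (501 − 409) / (log₂ 20 − log₂ 8) = 92 / (4.3219 − 3) = 69.595 ms/bit
  a = 409 − 69.595 × 3 = 200.214 ms
Then RT(16) = 200.214 + 69.595 × log₂ 16 = 200.214 + 69.595 × 4 ≈ 478.595 ms.

478.6 ms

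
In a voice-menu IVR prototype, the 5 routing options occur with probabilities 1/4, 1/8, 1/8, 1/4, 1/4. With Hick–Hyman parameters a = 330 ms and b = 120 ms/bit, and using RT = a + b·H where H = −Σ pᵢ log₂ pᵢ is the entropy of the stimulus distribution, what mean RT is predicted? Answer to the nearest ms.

Each term −pᵢ log₂ pᵢ: 0.25·2 + 0.125·3 + 0.125·3 + 0.25·2 + 0.25·2; summed, H = 2.250 bits.
Mean RT = a + bH = 330 + 120·2.250 = 600.00 ms.

600 ms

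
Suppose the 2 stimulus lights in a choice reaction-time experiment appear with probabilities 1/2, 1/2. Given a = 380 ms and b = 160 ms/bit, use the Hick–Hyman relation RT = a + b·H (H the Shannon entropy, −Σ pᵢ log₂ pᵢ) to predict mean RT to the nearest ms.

Each term −pᵢ log₂ pᵢ: 0.5·1 + 0.5·1; summed, H = 1.000 bits.
Mean RT = a + bH = 380 + 160·1.000 = 540.00 ms.

540 ms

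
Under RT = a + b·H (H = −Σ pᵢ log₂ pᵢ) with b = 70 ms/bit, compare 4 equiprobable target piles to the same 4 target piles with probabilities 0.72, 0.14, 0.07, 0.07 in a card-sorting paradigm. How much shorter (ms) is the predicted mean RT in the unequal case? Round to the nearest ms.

51 ms

The RT saving is b·ΔH. Equiprobable H₀ = log₂(4) = 2.0000 bits; with the given probabilities H = 1.2755 bits.
b·(H₀ − H) = 70 × (2.0000 − 1.2755) = 50.72 ms.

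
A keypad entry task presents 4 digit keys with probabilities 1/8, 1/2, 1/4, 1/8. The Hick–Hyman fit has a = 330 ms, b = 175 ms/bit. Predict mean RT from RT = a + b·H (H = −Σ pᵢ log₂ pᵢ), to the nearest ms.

H = −Σ pᵢ log₂ pᵢ = 0.125·3 + 0.5·1 + 0.25·2 + 0.125·3 = 1.750 bits.
RT = 330 + 175 × 1.750 = 636.25 ms.

636 ms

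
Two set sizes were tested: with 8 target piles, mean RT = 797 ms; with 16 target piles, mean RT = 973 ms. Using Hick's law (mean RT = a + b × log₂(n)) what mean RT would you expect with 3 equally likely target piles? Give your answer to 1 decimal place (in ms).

548.0 ms

Fit slope and intercept:
  b = (973 − 797) / (log₂ 16 − log₂ 8) = 176 / (4 − 3) = 176.000 ms/bit
  a = 797 − 176.000 × 3 = 269.000 ms
Then RT(3) = 269.000 + 176.000 × log₂ 3 = 269.000 + 176.000 × 1.5850 ≈ 547.953 ms.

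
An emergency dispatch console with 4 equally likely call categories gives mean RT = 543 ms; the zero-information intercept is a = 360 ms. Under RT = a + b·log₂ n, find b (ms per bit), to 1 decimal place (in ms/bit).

91.5 ms/bit

b = (543 − 360) / log₂(4) = 183 / 2 = 91.500 ms/bit.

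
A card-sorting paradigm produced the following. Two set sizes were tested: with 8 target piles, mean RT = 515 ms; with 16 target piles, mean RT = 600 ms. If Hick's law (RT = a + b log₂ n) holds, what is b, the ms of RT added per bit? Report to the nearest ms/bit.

85 ms/bit

The slope on a log₂ axis is (600 − 515) / (4 − 3) = 85 ms/bit.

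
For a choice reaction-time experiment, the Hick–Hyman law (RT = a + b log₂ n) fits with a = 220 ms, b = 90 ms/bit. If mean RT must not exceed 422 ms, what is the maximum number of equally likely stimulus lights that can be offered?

Set 220 + 90·log₂ n ≤ 422 → log₂ n ≤ (422 − 220)/90 = 2.2444.
So n ≤ 2^2.2444 = 4.739; the largest integer n is 4.

4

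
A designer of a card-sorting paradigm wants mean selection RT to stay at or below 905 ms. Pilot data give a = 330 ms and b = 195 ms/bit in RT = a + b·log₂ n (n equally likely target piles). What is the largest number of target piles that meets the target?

7

Set 330 + 195·log₂ n ≤ 905 → log₂ n ≤ (905 − 330)/195 = 2.9487.
So n ≤ 2^2.9487 = 7.721; the largest integer n is 7.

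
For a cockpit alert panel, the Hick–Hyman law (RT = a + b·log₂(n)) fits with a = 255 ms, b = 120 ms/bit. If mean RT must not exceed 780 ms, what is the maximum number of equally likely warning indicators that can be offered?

20

Set 255 + 120·log₂ n ≤ 780 → log₂ n ≤ (780 − 255)/120 = 4.3750.
So n ≤ 2^4.3750 = 20.749; the largest integer n is 20.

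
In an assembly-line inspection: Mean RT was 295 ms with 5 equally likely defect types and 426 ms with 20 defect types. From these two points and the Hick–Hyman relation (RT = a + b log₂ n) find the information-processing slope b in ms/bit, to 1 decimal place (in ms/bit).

The slope on a log₂ axis is (426 − 295) / (4.3219 − 2.3219) = 65.500 ms/bit.

65.5 ms/bit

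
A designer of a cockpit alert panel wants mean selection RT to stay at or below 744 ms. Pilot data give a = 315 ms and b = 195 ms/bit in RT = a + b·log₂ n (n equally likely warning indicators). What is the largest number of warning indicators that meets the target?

195·log₂ n ≤ 744 − 315 = 429, giving log₂ n ≤ 2.2000 and n ≤ 4.595. The largest whole number is 4.

4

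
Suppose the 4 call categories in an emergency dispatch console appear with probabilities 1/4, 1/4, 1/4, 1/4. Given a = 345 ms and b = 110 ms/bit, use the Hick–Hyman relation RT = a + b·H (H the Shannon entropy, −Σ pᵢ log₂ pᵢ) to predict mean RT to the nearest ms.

565 ms

Each term −pᵢ log₂ pᵢ: 0.25·2 + 0.25·2 + 0.25·2 + 0.25·2; summed, H = 2.000 bits.
Mean RT = a + bH = 345 + 110·2.000 = 565.00 ms.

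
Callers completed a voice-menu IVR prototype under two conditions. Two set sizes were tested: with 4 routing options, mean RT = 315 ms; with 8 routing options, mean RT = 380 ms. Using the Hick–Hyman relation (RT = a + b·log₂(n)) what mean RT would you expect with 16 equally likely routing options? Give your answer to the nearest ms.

445 ms

Solve the two-equation system in a and b:
  b = (380 − 315) / (log₂ 8 − log₂ 4) = 65 / (3 − 2) = 65 ms/bit
  a = 315 − 65 × 2 = 185 ms
Then RT(16) = 185 + 65 × log₂ 16 = 185 + 65 × 4 ≈ 445.000 ms.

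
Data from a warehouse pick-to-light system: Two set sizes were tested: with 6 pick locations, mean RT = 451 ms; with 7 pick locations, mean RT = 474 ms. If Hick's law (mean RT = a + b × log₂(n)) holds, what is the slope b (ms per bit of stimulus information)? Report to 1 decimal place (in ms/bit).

b = (RT₂ − RT₁)/(log₂ n₂ − log₂ n₁) = (474 − 451)/(2.8074 − 2.5850) = 103.421 ms/bit.

103.4 ms/bit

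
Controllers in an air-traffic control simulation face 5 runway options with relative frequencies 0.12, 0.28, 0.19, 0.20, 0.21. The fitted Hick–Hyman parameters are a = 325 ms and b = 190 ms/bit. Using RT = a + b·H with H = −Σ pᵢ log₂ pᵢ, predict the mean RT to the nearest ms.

757 ms

Entropy contributions −pᵢ log₂ pᵢ: 0.3671, 0.5142, 0.4552, 0.4644, 0.4728; sum H = 2.2737 bits.
RT = a + bH = 325 + 190·2.2737 = 757.01 ms.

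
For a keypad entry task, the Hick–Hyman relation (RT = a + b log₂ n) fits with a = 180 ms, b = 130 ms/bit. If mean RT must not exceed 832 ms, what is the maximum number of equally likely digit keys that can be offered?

32

Set 180 + 130·log₂ n ≤ 832 → log₂ n ≤ (832 − 180)/130 = 5.0154.
So n ≤ 2^5.0154 = 32.343; the largest integer n is 32.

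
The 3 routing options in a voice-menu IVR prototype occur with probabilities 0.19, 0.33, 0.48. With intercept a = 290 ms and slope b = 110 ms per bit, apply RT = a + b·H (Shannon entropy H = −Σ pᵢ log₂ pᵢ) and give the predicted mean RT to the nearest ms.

Entropy contributions −pᵢ log₂ pᵢ: 0.4552, 0.5278, 0.5083; sum H = 1.4913 bits.
RT = a + bH = 290 + 110·1.4913 = 454.04 ms.

454 ms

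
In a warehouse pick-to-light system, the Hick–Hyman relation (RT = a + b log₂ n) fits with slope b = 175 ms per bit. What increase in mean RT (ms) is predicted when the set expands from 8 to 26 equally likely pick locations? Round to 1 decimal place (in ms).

ΔRT = (a + b log₂ n₂) − (a + b log₂ n₁) = b·(log₂ n₂ − log₂ n₁).
log₂(26) − log₂(8) = 4.7004 − 3 = 1.7004.
ΔRT = 175 × 1.7004 = 297.577 ms.

297.6 ms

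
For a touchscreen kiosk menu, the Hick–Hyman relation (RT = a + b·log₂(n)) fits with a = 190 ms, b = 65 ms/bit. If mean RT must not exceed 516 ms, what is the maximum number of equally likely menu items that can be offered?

Information budget: (516 − 190)/65 = 5.0154 bits, so n ≤ 2^5.0154 = 32.343 → at most 32.

32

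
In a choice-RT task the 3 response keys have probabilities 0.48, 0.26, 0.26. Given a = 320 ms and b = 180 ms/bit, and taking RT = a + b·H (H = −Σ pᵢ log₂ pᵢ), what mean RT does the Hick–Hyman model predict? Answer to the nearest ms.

Entropy contributions −pᵢ log₂ pᵢ: 0.5083, 0.5053, 0.5053; sum H = 1.5188 bits.
RT = a + bH = 320 + 180·1.5188 = 593.39 ms.

593 ms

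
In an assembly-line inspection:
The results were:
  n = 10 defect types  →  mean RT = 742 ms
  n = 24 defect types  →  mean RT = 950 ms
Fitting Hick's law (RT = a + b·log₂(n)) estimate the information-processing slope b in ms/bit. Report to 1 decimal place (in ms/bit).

The slope on a log₂ axis is (950 − 742) / (4.5850 − 3.3219) = 164.683 ms/bit.

164.7 ms/bit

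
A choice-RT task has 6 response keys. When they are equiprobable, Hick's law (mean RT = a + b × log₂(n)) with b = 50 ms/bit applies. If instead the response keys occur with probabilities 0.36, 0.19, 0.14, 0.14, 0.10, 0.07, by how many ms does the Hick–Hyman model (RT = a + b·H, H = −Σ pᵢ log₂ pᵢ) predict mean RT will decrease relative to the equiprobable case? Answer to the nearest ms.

Equiprobable entropy H₀ = log₂ 6 = 2.5850 bits.
Skewed entropy H = −Σ pᵢ log₂ pᵢ = 2.3808 bits.
ΔRT = b·(H₀ − H) = 50 × 0.2042 = 10.21 ms.

10 ms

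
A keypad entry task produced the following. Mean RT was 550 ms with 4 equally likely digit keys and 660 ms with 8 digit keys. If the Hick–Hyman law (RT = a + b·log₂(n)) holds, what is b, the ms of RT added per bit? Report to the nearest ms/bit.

110 ms/bit

Slope: b = (660 − 550) / (log₂ 8 − log₂ 4) = 110/1.0000 = 110 ms/bit.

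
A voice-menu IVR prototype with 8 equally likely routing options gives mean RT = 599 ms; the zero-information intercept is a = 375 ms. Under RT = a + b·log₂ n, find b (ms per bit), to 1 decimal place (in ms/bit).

74.7 ms/bit

b = (599 − 375) / log₂(8) = 224 / 3 = 74.667 ms/bit.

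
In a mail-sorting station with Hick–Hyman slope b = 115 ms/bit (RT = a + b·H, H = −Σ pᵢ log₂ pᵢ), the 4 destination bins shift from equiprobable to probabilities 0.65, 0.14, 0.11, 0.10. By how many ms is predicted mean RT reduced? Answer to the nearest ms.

The RT saving is b·ΔH. Equiprobable H₀ = log₂(4) = 2.0000 bits; with the given probabilities H = 1.4836 bits.
b·(H₀ − H) = 115 × (2.0000 − 1.4836) = 59.39 ms.

59 ms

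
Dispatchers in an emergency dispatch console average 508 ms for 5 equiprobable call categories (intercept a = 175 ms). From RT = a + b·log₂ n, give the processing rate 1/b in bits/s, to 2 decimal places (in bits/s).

6.97 bits/s

Choice component = 508 − 175 = 333 ms over log₂(5) = 2.3219 bits.
b = 333 / 2.3219 = 143.415 ms/bit, so 1/b = 6.973 bits/s.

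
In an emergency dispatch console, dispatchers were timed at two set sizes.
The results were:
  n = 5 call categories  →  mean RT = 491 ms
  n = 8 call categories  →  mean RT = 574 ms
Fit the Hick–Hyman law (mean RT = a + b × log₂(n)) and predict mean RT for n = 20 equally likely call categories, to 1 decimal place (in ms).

735.8 ms

Solve the two-equation system in a and b:
  b = (574 − 491) / (log₂ 8 − log₂ 5) = 83 / (3 − 2.3219) = 122.406 ms/bit
  a = 491 − 122.406 × 2.3219 = 206.782 ms
Then RT(20) = 206.782 + 122.406 × log₂ 20 = 206.782 + 122.406 × 4.3219 ≈ 735.812 ms.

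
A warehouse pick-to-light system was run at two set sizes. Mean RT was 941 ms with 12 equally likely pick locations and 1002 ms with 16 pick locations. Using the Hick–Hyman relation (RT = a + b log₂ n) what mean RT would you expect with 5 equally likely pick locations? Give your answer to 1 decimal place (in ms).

755.4 ms

Solve the two-equation system in a and b:
  b = (1002 − 941) / (log₂ 16 − log₂ 12) = 61 / (4 − 3.5850) = 146.975 ms/bit
  a = 941 − 146.975 × 3.5850 = 414.101 ms
Then RT(5) = 414.101 + 146.975 × log₂ 5 = 414.101 + 146.975 × 2.3219 ≈ 755.366 ms.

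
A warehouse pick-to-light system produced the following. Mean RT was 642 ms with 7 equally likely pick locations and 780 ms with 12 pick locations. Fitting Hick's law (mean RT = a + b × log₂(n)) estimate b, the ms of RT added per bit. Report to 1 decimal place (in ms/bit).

The slope on a log₂ axis is (780 − 642) / (3.5850 − 2.8074) = 177.467 ms/bit.

177.5 ms/bit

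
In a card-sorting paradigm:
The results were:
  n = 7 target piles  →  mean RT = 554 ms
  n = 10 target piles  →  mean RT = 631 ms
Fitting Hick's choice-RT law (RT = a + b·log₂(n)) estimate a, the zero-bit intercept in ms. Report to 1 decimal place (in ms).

b = (RT₂ − RT₁)/(log₂ n₂ − log₂ n₁) = (631 − 554)/(3.3219 − 2.8074) = 149.639 ms/bit.
Intercept: a = 554 − 149.639·log₂(7) = 133.911 ms.

133.9 ms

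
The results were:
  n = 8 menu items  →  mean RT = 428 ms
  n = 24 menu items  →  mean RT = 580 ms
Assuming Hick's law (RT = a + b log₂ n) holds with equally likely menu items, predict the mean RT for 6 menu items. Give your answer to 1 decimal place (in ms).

388.2 ms

With log₂ n on the abscissa the relation is linear; from the two conditions:
  b = (580 − 428) / (log₂ 24 − log₂ 8) = 152 / (4.5850 − 3) = 95.901 ms/bit
  a = 428 − 95.901 × 3 = 140.296 ms
Then RT(6) = 140.296 + 95.901 × log₂ 6 = 140.296 + 95.901 × 2.5850 ≈ 388.197 ms.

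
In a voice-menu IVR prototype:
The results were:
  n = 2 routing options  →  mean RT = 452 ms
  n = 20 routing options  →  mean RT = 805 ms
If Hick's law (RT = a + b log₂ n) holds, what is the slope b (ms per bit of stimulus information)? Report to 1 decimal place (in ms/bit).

b = (RT₂ − RT₁)/(log₂ n₂ − log₂ n₁) = (805 − 452)/(4.3219 − 1) = 106.264 ms/bit.

106.3 ms/bit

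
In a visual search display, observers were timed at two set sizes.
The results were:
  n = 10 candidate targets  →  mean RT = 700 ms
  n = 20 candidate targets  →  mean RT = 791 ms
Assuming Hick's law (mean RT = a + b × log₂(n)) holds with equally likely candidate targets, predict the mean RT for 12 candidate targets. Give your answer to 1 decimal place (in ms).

723.9 ms

Solve the two-equation system in a and b:
  b = (791 − 700) / (log₂ 20 − log₂ 10) = 91 / (4.3219 − 3.3219) = 91.000 ms/bit
  a = 700 − 91.000 × 3.3219 = 397.705 ms
Then RT(12) = 397.705 + 91.000 × log₂ 12 = 397.705 + 91.000 × 3.5850 ≈ 723.936 ms.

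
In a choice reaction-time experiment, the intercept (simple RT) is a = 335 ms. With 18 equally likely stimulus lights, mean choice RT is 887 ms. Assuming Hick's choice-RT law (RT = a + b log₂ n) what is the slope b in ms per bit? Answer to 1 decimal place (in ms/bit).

132.4 ms/bit

18 alternatives carry log₂ 18 = 4.1699 bits; the choice cost is 887 − 335 = 552 ms, so b = 552/4.1699 = 132.376 ms/bit.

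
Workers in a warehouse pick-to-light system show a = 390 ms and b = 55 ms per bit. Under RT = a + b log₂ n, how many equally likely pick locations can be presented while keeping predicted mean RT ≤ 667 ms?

55·log₂ n ≤ 667 − 390 = 277, giving log₂ n ≤ 5.0364 and n ≤ 32.817. The largest whole number is 32.

32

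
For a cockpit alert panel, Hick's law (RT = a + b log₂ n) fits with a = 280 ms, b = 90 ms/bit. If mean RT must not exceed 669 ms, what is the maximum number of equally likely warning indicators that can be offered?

20

90·log₂ n ≤ 669 − 280 = 389, giving log₂ n ≤ 4.3222 and n ≤ 20.004. The largest whole number is 20.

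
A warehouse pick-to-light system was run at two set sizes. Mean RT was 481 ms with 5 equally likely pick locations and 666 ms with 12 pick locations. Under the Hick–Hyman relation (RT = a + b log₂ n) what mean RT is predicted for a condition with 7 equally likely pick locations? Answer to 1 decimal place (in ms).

552.1 ms

Fit slope and intercept:
  b = (666 − 481) / (log₂ 12 − log₂ 5) = 185 / (3.5850 − 2.3219) = 146.473 ms/bit
  a = 481 − 146.473 × 2.3219 = 140.901 ms
Then RT(7) = 140.901 + 146.473 × log₂ 7 = 140.901 + 146.473 × 2.8074 ≈ 552.102 ms.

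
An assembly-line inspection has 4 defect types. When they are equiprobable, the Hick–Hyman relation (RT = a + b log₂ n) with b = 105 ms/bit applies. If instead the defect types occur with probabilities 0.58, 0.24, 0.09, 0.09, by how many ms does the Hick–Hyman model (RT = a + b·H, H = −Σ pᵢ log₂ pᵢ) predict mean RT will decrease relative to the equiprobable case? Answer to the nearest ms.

Equiprobable entropy H₀ = log₂ 4 = 2.0000 bits.
Skewed entropy H = −Σ pᵢ log₂ pᵢ = 1.5752 bits.
ΔRT = b·(H₀ − H) = 105 × 0.4248 = 44.60 ms.

45 ms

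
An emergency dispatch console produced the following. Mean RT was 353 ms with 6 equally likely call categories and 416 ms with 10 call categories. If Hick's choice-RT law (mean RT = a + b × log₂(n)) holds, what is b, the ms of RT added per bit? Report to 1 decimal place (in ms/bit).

Slope: b = (416 − 353) / (log₂ 10 − log₂ 6) = 63/0.7370 = 85.486 ms/bit.

85.5 ms/bit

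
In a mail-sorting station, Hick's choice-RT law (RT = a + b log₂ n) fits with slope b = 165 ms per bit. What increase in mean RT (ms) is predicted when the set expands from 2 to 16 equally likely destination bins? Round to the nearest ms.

495 ms

ΔRT = (a + b log₂ n₂) − (a + b log₂ n₁) = b·(log₂ n₂ − log₂ n₁).
log₂(16) − log₂(2) = log₂(16/2) = log₂(8) = 3.
ΔRT = 165 × 3.0000 = 495.000 ms.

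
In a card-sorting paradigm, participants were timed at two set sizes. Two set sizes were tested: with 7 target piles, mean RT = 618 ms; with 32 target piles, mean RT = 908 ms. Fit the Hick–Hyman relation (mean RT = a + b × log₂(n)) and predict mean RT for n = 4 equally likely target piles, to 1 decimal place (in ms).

511.2 ms

RT is linear in log₂ n, so two points fix the line:
  b = (908 − 618) / (log₂ 32 − log₂ 7) = 290 / (5 − 2.8074) = 132.260 ms/bit
  a = 618 − 132.260 × 2.8074 = 246.698 ms
Then RT(4) = 246.698 + 132.260 × log₂ 4 = 246.698 + 132.260 × 2 ≈ 511.219 ms.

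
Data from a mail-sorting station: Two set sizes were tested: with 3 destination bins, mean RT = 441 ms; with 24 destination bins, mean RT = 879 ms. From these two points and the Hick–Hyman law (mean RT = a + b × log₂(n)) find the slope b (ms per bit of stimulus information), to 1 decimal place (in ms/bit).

146.0 ms/bit

The slope on a log₂ axis is (879 − 441) / (4.5850 − 1.5850) = 146.000 ms/bit.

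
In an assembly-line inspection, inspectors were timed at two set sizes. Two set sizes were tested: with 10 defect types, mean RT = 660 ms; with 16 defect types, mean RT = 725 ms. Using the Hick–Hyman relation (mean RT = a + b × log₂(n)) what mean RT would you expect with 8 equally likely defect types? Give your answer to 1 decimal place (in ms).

629.1 ms

Fit slope and intercept:
  b = (725 − 660) / (log₂ 16 − log₂ 10) = 65 / (4 − 3.3219) = 95.860 ms/bit
  a = 660 − 95.860 × 3.3219 = 341.560 ms
Then RT(8) = 341.560 + 95.860 × log₂ 8 = 341.560 + 95.860 × 3 ≈ 629.140 ms.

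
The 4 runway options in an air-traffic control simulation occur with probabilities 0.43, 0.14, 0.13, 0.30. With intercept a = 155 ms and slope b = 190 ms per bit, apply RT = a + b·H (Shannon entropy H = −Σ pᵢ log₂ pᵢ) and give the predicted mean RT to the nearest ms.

502 ms

H = 0.43·log₂(1/0.43) + 0.14·log₂(1/0.14) + 0.13·log₂(1/0.13) + 0.30·log₂(1/0.30) = 1.8244 bits.
RT = 155 + 190 × 1.8244 = 501.64 ms.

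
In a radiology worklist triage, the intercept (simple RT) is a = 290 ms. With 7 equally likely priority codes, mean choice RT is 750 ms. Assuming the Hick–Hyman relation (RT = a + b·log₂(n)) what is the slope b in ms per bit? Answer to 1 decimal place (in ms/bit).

163.9 ms/bit

b = (750 − 290) / log₂(7) = 460 / 2.8074 = 163.855 ms/bit.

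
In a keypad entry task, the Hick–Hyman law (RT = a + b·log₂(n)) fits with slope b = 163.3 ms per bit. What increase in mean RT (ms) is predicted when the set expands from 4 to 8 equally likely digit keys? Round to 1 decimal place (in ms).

Only the slope matters, since a is common to both: ΔRT = b·log₂(n₂/n₁).
log₂(8) − log₂(4) = log₂(8/4) = log₂(2) = 1.
ΔRT = 163.3 × 1.0000 = 163.300 ms.

163.3 ms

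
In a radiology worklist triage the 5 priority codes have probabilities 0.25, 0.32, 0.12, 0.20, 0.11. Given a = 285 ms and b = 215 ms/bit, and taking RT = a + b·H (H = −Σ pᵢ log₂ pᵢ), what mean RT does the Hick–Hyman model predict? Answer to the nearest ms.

760 ms

H = 0.25·log₂(1/0.25) + 0.32·log₂(1/0.32) + 0.12·log₂(1/0.12) + 0.20·log₂(1/0.20) + 0.11·log₂(1/0.11) = 2.2078 bits.
RT = 285 + 215 × 2.2078 = 759.67 ms.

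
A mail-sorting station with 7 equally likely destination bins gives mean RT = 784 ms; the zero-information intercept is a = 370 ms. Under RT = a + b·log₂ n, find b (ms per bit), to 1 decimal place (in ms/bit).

147.5 ms/bit

log₂(7) = 2.8074 bits.
b = (RT − a)/log₂ n = (784 − 370) / 2.8074 = 147.470 ms/bit.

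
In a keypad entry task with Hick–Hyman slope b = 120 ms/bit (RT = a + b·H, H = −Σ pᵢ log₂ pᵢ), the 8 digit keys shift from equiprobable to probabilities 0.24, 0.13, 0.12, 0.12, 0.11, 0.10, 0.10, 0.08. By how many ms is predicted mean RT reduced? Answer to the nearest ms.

10 ms

Equiprobable entropy H₀ = log₂ 8 = 3.0000 bits.
Skewed entropy H = −Σ pᵢ log₂ pᵢ = 2.9171 bits.
ΔRT = b·(H₀ − H) = 120 × 0.0829 = 9.95 ms.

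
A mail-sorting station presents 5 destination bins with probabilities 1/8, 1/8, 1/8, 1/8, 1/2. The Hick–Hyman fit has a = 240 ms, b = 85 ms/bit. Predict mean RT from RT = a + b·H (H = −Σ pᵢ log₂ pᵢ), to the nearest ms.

Each term −pᵢ log₂ pᵢ: 0.125·3 + 0.125·3 + 0.125·3 + 0.125·3 + 0.5·1; summed, H = 2.000 bits.
Mean RT = a + bH = 240 + 85·2.000 = 410.00 ms.

410 ms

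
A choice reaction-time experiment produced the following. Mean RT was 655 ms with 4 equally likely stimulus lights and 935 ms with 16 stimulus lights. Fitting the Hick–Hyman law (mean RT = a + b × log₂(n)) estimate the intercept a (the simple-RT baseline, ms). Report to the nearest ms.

Slope: b = (935 − 655) / (log₂ 16 − log₂ 4) = 280/2.0000 = 140 ms/bit.
Intercept: a = 655 − 140·log₂(4) = 375.000 ms.

375 ms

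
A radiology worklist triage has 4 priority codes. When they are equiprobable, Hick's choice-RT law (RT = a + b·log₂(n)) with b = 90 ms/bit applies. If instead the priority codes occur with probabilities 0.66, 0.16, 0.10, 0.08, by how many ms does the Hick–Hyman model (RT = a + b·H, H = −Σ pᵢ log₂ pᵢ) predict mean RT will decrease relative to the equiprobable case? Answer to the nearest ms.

The RT saving is b·ΔH. Equiprobable H₀ = log₂(4) = 2.0000 bits; with the given probabilities H = 1.4424 bits.
b·(H₀ − H) = 90 × (2.0000 − 1.4424) = 50.19 ms.

50 ms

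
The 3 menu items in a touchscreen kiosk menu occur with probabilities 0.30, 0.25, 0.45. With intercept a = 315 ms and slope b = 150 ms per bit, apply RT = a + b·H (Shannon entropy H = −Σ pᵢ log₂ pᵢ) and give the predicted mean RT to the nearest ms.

546 ms

Entropy contributions −pᵢ log₂ pᵢ: 0.5211, 0.5000, 0.5184; sum H = 1.5395 bits.
RT = a + bH = 315 + 150·1.5395 = 545.92 ms.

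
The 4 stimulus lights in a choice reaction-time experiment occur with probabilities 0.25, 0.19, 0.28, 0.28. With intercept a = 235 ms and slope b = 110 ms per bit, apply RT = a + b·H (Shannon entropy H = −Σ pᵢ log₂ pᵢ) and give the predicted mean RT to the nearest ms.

453 ms

H = 0.25·log₂(1/0.25) + 0.19·log₂(1/0.19) + 0.28·log₂(1/0.28) + 0.28·log₂(1/0.28) = 1.9837 bits.
RT = 235 + 110 × 1.9837 = 453.20 ms.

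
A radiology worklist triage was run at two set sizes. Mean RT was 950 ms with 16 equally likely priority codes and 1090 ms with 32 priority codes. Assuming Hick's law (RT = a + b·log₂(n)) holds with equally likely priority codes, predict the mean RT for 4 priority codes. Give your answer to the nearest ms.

With log₂ n on the abscissa the relation is linear; from the two conditions:
  b = (1090 − 950) / (log₂ 32 − log₂ 16) = 140 / (5 − 4) = 140 ms/bit
  a = 950 − 140 × 4 = 390 ms
Then RT(4) = 390 + 140 × log₂ 4 = 390 + 140 × 2 ≈ 670.000 ms.

670 ms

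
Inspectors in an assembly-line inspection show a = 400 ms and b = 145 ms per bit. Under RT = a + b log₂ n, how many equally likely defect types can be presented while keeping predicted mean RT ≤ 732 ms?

Information budget: (732 − 400)/145 = 2.2897 bits, so n ≤ 2^2.2897 = 4.889 → at most 4.

4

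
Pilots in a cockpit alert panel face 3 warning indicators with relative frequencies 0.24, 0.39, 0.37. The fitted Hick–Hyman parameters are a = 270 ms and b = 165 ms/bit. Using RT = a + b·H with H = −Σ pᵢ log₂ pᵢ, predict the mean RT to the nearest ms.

527 ms

H = 0.24·log₂(1/0.24) + 0.39·log₂(1/0.39) + 0.37·log₂(1/0.37) = 1.5547 bits.
RT = 270 + 165 × 1.5547 = 526.52 ms.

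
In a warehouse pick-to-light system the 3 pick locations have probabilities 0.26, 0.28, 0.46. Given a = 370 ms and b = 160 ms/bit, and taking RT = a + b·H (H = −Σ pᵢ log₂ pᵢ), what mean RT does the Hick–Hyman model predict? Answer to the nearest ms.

616 ms

Entropy contributions −pᵢ log₂ pᵢ: 0.5053, 0.5142, 0.5153; sum H = 1.5348 bits.
RT = a + bH = 370 + 160·1.5348 = 615.58 ms.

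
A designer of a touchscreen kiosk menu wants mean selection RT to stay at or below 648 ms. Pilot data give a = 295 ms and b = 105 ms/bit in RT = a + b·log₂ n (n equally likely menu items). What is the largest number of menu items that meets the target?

Set 295 + 105·log₂ n ≤ 648 → log₂ n ≤ (648 − 295)/105 = 3.3619.
So n ≤ 2^3.3619 = 10.281; the largest integer n is 10.

10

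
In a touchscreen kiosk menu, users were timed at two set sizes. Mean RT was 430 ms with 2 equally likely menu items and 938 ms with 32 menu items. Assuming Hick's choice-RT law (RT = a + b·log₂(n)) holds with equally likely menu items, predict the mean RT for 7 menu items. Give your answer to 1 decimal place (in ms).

Fit slope and intercept:
  b = (938 − 430) / (log₂ 32 − log₂ 2) = 508 / (5 − 1) = 127.000 ms/bit
  a = 430 − 127.000 × 1 = 303.000 ms
Then RT(7) = 303.000 + 127.000 × log₂ 7 = 303.000 + 127.000 × 2.8074 ≈ 659.534 ms.

659.5 ms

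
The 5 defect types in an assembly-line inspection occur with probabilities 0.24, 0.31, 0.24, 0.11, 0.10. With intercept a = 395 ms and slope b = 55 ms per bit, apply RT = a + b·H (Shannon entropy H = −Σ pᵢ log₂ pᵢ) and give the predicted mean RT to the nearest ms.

516 ms

Entropy contributions −pᵢ log₂ pᵢ: 0.4941, 0.5238, 0.4941, 0.3503, 0.3322; sum H = 2.1945 bits.
RT = a + bH = 395 + 55·2.1945 = 515.70 ms.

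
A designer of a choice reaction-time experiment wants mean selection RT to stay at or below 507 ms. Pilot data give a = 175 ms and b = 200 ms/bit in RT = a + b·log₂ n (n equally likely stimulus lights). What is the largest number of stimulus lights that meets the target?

200·log₂ n ≤ 507 − 175 = 332, giving log₂ n ≤ 1.6600 and n ≤ 3.160. The largest whole number is 3.

3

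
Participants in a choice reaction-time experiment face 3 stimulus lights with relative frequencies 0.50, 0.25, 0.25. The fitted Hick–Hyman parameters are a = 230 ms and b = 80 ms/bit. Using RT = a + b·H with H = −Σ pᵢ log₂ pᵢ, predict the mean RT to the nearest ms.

350 ms

Entropy contributions −pᵢ log₂ pᵢ: 0.5000, 0.5000, 0.5000; sum H = 1.5000 bits.
RT = a + bH = 230 + 80·1.5000 = 350.00 ms.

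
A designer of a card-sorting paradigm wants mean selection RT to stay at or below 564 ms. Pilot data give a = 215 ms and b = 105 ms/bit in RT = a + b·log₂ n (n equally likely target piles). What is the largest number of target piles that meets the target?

105·log₂ n ≤ 564 − 215 = 349, giving log₂ n ≤ 3.3238 and n ≤ 10.013. The largest whole number is 10.

10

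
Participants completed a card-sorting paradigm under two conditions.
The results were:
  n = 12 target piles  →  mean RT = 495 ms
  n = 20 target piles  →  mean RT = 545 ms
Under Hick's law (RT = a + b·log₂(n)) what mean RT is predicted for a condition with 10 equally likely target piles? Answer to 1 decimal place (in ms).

477.2 ms

With log₂ n on the abscissa the relation is linear; from the two conditions:
  b = (545 − 495) / (log₂ 20 − log₂ 12) = 50 / (4.3219 − 3.5850) = 67.846 ms/bit
  a = 495 − 67.846 × 3.5850 = 251.775 ms
Then RT(10) = 251.775 + 67.846 × log₂ 10 = 251.775 + 67.846 × 3.3219 ≈ 477.154 ms.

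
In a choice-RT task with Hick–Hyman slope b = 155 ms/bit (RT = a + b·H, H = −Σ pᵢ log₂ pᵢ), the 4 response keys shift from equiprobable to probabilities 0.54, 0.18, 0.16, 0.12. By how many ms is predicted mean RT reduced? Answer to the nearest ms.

Equiprobable entropy H₀ = log₂ 4 = 2.0000 bits.
Skewed entropy H = −Σ pᵢ log₂ pᵢ = 1.7154 bits.
ΔRT = b·(H₀ − H) = 155 × 0.2846 = 44.11 ms.

44 ms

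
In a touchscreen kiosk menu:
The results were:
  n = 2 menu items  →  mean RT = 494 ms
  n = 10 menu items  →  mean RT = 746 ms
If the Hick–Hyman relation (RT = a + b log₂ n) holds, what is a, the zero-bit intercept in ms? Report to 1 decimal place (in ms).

385.5 ms

b = (RT₂ − RT₁)/(log₂ n₂ − log₂ n₁) = (746 − 494)/(3.3219 − 1) = 108.530 ms/bit.
a = RT₁ − b·log₂ n₁ = 494 − 108.530 × 1 = 385.470 ms.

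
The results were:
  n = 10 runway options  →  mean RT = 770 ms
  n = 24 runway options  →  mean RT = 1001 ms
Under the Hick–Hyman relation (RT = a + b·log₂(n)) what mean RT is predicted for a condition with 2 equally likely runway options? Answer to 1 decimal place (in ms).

345.3 ms

With log₂ n on the abscissa the relation is linear; from the two conditions:
  b = (1001 − 770) / (log₂ 24 − log₂ 10) = 231 / (4.5850 − 3.3219) = 182.893 ms/bit
  a = 770 − 182.893 × 3.3219 = 162.443 ms
Then RT(2) = 162.443 + 182.893 × log₂ 2 = 162.443 + 182.893 × 1 ≈ 345.336 ms.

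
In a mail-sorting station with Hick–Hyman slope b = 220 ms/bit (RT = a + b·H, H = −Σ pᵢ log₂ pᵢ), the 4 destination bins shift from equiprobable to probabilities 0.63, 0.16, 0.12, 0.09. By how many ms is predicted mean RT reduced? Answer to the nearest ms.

The RT saving is b·ΔH. Equiprobable H₀ = log₂(4) = 2.0000 bits; with the given probabilities H = 1.5227 bits.
b·(H₀ − H) = 220 × (2.0000 − 1.5227) = 105.01 ms.

105 ms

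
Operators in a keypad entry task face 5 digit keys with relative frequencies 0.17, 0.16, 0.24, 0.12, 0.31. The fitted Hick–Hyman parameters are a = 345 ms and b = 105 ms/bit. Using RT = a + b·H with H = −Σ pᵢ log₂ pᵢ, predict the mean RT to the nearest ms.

580 ms

H = 0.17·log₂(1/0.17) + 0.16·log₂(1/0.16) + 0.24·log₂(1/0.24) + 0.12·log₂(1/0.12) + 0.31·log₂(1/0.31) = 2.2426 bits.
RT = 345 + 105 × 2.2426 = 580.47 ms.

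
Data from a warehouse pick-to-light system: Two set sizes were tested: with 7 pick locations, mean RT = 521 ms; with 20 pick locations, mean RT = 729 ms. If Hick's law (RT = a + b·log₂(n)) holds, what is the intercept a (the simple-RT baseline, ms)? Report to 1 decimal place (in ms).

135.5 ms

b = (RT₂ − RT₁)/(log₂ n₂ − log₂ n₁) = (729 − 521)/(4.3219 − 2.8074) = 137.332 ms/bit.
Intercept: a = 521 − 137.332·log₂(7) = 135.459 ms.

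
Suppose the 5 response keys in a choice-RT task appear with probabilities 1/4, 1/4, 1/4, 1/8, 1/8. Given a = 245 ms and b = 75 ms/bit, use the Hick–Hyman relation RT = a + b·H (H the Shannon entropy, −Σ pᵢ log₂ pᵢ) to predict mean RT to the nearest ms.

414 ms

H = −Σ pᵢ log₂ pᵢ = 0.25·2 + 0.25·2 + 0.25·2 + 0.125·3 + 0.125·3 = 2.250 bits.
RT = 245 + 75 × 2.250 = 413.75 ms.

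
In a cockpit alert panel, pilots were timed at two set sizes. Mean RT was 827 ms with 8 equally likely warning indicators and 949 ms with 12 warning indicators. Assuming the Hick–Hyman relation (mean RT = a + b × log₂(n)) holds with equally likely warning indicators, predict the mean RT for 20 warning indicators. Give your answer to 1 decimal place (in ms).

1102.7 ms

Fit slope and intercept:
  b = (949 − 827) / (log₂ 12 − log₂ 8) = 122 / (3.5850 − 3) = 208.560 ms/bit
  a = 827 − 208.560 × 3 = 201.319 ms
Then RT(20) = 201.319 + 208.560 × log₂ 20 = 201.319 + 208.560 × 4.3219 ≈ 1102.702 ms.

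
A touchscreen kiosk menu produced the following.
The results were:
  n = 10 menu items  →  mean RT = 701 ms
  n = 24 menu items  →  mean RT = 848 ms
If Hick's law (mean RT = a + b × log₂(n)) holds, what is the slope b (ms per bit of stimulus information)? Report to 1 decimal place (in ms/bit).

b = (RT₂ − RT₁)/(log₂ n₂ − log₂ n₁) = (848 − 701)/(4.5850 − 3.3219) = 116.386 ms/bit.

116.4 ms/bit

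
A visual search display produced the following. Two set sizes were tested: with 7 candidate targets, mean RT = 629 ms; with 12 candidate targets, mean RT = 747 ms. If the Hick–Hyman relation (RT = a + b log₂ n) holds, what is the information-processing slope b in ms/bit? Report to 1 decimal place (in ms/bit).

151.7 ms/bit

Slope: b = (747 − 629) / (log₂ 12 − log₂ 7) = 118/0.7776 = 151.747 ms/bit.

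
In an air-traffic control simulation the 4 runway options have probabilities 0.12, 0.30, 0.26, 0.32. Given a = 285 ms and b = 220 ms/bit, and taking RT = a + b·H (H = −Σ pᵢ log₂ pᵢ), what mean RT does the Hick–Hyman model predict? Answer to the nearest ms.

H = 0.12·log₂(1/0.12) + 0.30·log₂(1/0.30) + 0.26·log₂(1/0.26) + 0.32·log₂(1/0.32) = 1.9195 bits.
RT = 285 + 220 × 1.9195 = 707.29 ms.

707 ms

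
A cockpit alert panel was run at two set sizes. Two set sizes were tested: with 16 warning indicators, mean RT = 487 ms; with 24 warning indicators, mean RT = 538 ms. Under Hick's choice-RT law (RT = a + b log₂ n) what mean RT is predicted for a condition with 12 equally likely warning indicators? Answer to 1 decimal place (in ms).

Fit slope and intercept:
  b = (538 − 487) / (log₂ 24 − log₂ 16) = 51 / (4.5850 − 4) = 87.185 ms/bit
  a = 487 − 87.185 × 4 = 138.260 ms
Then RT(12) = 138.260 + 87.185 × log₂ 12 = 138.260 + 87.185 × 3.5850 ≈ 450.815 ms.

450.8 ms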